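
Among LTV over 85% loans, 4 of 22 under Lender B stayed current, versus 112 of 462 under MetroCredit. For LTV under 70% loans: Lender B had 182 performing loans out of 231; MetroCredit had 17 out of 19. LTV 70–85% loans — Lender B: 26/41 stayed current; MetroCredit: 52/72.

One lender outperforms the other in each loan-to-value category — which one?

LTV over 85%: Lender B 4/22 = 18.2%, MetroCredit 112/462 = 24.2% → MetroCredit
LTV under 70%: Lender B 182/231 = 78.8%, MetroCredit 17/19 = 89.5% → MetroCredit
LTV 70–85%: Lender B 26/41 = 63.4%, MetroCredit 52/72 = 72.2% → MetroCredit
MetroCredit has the higher rate in all 3 groups.

MetroCredit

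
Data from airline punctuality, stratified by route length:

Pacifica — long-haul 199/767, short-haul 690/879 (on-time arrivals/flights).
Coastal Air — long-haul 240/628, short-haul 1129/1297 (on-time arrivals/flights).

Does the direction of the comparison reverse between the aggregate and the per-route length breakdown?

No

Long-haul: Pacifica 199/767 = 25.9%, Coastal Air 240/628 = 38.2% → Coastal Air
Short-haul: Pacifica 690/879 = 78.5%, Coastal Air 1129/1297 = 87.0% → Coastal Air
Overall: Pacifica 889/1646 = 54.0%, Coastal Air 1369/1925 = 71.1% → Coastal Air
Coastal Air wins overall and in every route group — no reversal.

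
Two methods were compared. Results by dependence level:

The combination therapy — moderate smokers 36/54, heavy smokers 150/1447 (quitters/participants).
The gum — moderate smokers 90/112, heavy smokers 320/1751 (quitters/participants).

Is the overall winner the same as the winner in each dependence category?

Moderate smokers: the combination therapy 36/54 = 66.7%, the gum 90/112 = 80.4% → the gum
Heavy smokers: the combination therapy 150/1447 = 10.4%, the gum 320/1751 = 18.3% → the gum
Overall: the combination therapy 186/1501 = 12.4%, the gum 410/1863 = 22.0% → the gum
The gum wins overall and in every dependence group — no reversal.

Yes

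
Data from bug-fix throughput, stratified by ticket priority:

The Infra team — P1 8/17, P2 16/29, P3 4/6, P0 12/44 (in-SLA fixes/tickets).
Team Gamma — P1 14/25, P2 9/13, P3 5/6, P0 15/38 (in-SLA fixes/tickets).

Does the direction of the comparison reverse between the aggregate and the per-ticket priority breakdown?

No

P1: the Infra team 8/17 = 47.1%, Team Gamma 14/25 = 56.0% → Team Gamma
P2: the Infra team 16/29 = 55.2%, Team Gamma 9/13 = 69.2% → Team Gamma
P3: the Infra team 4/6 = 66.7%, Team Gamma 5/6 = 83.3% → Team Gamma
P0: the Infra team 12/44 = 27.3%, Team Gamma 15/38 = 39.5% → Team Gamma
Overall: the Infra team 40/96 = 41.7%, Team Gamma 43/82 = 52.4% → Team Gamma
Team Gamma wins overall and in every ticket group — no reversal.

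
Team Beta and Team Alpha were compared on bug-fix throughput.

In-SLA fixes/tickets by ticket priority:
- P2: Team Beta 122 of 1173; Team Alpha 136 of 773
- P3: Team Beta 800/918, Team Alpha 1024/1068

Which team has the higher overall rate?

Team Alpha

P2: Team Beta 122/1173 = 10.4%, Team Alpha 136/773 = 17.6% → Team Alpha
P3: Team Beta 800/918 = 87.1%, Team Alpha 1024/1068 = 95.9% → Team Alpha
Overall: Team Beta 922/2091 = 44.1%, Team Alpha 1160/1841 = 63.0% → Team Alpha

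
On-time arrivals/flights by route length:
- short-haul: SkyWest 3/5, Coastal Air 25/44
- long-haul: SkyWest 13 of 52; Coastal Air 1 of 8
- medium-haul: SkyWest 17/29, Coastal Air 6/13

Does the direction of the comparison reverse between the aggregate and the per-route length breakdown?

Short-haul: SkyWest 3/5 = 60.0%, Coastal Air 25/44 = 56.8% → SkyWest
Long-haul: SkyWest 13/52 = 25.0%, Coastal Air 1/8 = 12.5% → SkyWest
Medium-haul: SkyWest 17/29 = 58.6%, Coastal Air 6/13 = 46.2% → SkyWest
Overall: SkyWest 33/86 = 38.4%, Coastal Air 32/65 = 49.2% → Coastal Air
SkyWest wins each route group but Coastal Air wins overall — the comparison reverses. SkyWest's flights skew toward long-haul, which has a lower base rate.

Yes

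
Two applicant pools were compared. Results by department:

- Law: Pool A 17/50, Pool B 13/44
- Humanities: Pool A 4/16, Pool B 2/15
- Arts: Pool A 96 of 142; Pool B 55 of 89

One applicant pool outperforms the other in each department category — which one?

Law: Pool A 17/50 = 34.0%, Pool B 13/44 = 29.5% → Pool A
Humanities: Pool A 4/16 = 25.0%, Pool B 2/15 = 13.3% → Pool A
Arts: Pool A 96/142 = 67.6%, Pool B 55/89 = 61.8% → Pool A
Pool A has the higher rate in all 3 groups.

Pool A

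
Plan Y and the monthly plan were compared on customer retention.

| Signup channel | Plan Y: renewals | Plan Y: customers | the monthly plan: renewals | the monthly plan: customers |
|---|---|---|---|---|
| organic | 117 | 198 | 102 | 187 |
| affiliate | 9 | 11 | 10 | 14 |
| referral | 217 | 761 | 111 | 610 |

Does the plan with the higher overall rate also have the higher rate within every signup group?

Yes

Organic: Plan Y 117/198 = 59.1%, the monthly plan 102/187 = 54.5% → Plan Y
Affiliate: Plan Y 9/11 = 81.8%, the monthly plan 10/14 = 71.4% → Plan Y
Referral: Plan Y 217/761 = 28.5%, the monthly plan 111/610 = 18.2% → Plan Y
Overall: Plan Y 343/970 = 35.4%, the monthly plan 223/811 = 27.5% → Plan Y
Plan Y wins overall and in every signup group — no reversal.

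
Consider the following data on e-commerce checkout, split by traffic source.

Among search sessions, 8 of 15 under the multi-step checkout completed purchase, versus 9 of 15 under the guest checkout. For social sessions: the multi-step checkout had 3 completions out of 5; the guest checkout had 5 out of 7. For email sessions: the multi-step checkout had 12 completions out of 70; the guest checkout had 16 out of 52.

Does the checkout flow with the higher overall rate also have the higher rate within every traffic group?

Yes

Search: the multi-step checkout 8/15 = 53.3%, the guest checkout 9/15 = 60.0% → the guest checkout
Social: the multi-step checkout 3/5 = 60.0%, the guest checkout 5/7 = 71.4% → the guest checkout
Email: the multi-step checkout 12/70 = 17.1%, the guest checkout 16/52 = 30.8% → the guest checkout
Overall: the multi-step checkout 23/90 = 25.6%, the guest checkout 30/74 = 40.5% → the guest checkout
The guest checkout wins overall and in every traffic group — no reversal.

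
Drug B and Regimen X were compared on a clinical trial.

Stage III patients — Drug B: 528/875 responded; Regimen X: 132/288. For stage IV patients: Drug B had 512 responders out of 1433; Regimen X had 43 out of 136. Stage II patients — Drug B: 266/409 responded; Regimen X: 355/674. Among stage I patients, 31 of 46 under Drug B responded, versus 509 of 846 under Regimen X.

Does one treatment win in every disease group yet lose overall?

Stage III: Drug B 528/875 = 60.3%, Regimen X 132/288 = 45.8% → Drug B
Stage IV: Drug B 512/1433 = 35.7%, Regimen X 43/136 = 31.6% → Drug B
Stage II: Drug B 266/409 = 65.0%, Regimen X 355/674 = 52.7% → Drug B
Stage I: Drug B 31/46 = 67.4%, Regimen X 509/846 = 60.2% → Drug B
Overall: Drug B 1337/2763 = 48.4%, Regimen X 1039/1944 = 53.4% → Regimen X
Drug B wins each disease group but Regimen X wins overall — the comparison reverses. Drug B's patients skew toward stage IV, which has a lower base rate.

Yes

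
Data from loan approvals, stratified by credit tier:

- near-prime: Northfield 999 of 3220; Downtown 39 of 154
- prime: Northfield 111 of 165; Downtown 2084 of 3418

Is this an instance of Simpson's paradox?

Near-prime: Northfield 999/3220 = 31.0%, Downtown 39/154 = 25.3% → Northfield
Prime: Northfield 111/165 = 67.3%, Downtown 2084/3418 = 61.0% → Northfield
Overall: Northfield 1110/3385 = 32.8%, Downtown 2123/3572 = 59.4% → Downtown
Northfield wins each credit group but Downtown wins overall — the comparison reverses. Northfield's applications skew toward near-prime, which has a lower base rate.

Yes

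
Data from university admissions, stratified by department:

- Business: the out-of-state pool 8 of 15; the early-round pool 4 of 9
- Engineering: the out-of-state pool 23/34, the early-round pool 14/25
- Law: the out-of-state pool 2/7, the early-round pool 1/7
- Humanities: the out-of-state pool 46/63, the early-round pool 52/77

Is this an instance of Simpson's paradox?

No

Business: the out-of-state pool 8/15 = 53.3%, the early-round pool 4/9 = 44.4% → the out-of-state pool
Engineering: the out-of-state pool 23/34 = 67.6%, the early-round pool 14/25 = 56.0% → the out-of-state pool
Law: the out-of-state pool 2/7 = 28.6%, the early-round pool 1/7 = 14.3% → the out-of-state pool
Humanities: the out-of-state pool 46/63 = 73.0%, the early-round pool 52/77 = 67.5% → the out-of-state pool
Overall: the out-of-state pool 79/119 = 66.4%, the early-round pool 71/118 = 60.2% → the out-of-state pool
The out-of-state pool wins overall and in every department group — no reversal.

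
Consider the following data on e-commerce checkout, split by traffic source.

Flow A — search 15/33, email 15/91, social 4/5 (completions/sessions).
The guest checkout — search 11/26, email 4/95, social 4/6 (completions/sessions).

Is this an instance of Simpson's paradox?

Search: Flow A 15/33 = 45.5%, the guest checkout 11/26 = 42.3% → Flow A
Email: Flow A 15/91 = 16.5%, the guest checkout 4/95 = 4.2% → Flow A
Social: Flow A 4/5 = 80.0%, the guest checkout 4/6 = 66.7% → Flow A
Overall: Flow A 34/129 = 26.4%, the guest checkout 19/127 = 15.0% → Flow A
Flow A wins overall and in every traffic group — no reversal.

No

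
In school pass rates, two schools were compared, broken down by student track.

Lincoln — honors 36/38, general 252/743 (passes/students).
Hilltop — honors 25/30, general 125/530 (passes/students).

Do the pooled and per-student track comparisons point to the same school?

Honors: Lincoln 36/38 = 94.7%, Hilltop 25/30 = 83.3% → Lincoln
General: Lincoln 252/743 = 33.9%, Hilltop 125/530 = 23.6% → Lincoln
Overall: Lincoln 288/781 = 36.9%, Hilltop 150/560 = 26.8% → Lincoln
Lincoln wins overall and in every student group — no reversal.

Yes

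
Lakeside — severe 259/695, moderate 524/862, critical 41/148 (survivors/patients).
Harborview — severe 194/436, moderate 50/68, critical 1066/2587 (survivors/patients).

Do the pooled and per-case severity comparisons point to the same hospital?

No

Severe: Lakeside 259/695 = 37.3%, Harborview 194/436 = 44.5% → Harborview
Moderate: Lakeside 524/862 = 60.8%, Harborview 50/68 = 73.5% → Harborview
Critical: Lakeside 41/148 = 27.7%, Harborview 1066/2587 = 41.2% → Harborview
Overall: Lakeside 824/1705 = 48.3%, Harborview 1310/3091 = 42.4% → Lakeside
Harborview wins each case group but Lakeside wins overall — the comparison reverses. Harborview's patients skew toward critical, which has a lower base rate.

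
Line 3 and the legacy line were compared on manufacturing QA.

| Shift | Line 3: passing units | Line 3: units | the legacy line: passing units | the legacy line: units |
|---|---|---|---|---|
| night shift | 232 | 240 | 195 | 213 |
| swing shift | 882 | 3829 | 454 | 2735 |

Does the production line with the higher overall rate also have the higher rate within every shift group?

Yes

Night shift: Line 3 232/240 = 96.7%, the legacy line 195/213 = 91.5% → Line 3
Swing shift: Line 3 882/3829 = 23.0%, the legacy line 454/2735 = 16.6% → Line 3
Overall: Line 3 1114/4069 = 27.4%, the legacy line 649/2948 = 22.0% → Line 3
Line 3 wins overall and in every shift group — no reversal.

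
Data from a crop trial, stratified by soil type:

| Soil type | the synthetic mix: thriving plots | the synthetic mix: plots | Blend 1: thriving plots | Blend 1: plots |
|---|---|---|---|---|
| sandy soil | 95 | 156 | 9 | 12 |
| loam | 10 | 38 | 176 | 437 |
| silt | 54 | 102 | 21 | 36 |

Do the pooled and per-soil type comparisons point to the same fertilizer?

No

Sandy soil: the synthetic mix 95/156 = 60.9%, Blend 1 9/12 = 75.0% → Blend 1
Loam: the synthetic mix 10/38 = 26.3%, Blend 1 176/437 = 40.3% → Blend 1
Silt: the synthetic mix 54/102 = 52.9%, Blend 1 21/36 = 58.3% → Blend 1
Overall: the synthetic mix 159/296 = 53.7%, Blend 1 206/485 = 42.5% → the synthetic mix
Blend 1 wins each soil group but the synthetic mix wins overall — the comparison reverses. Blend 1's plots skew toward loam, which has a lower base rate.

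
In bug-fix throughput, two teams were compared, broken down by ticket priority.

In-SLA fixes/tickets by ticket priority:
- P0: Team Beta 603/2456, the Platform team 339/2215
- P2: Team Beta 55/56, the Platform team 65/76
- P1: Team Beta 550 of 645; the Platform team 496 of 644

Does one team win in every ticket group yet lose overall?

No

P0: Team Beta 603/2456 = 24.6%, the Platform team 339/2215 = 15.3% → Team Beta
P2: Team Beta 55/56 = 98.2%, the Platform team 65/76 = 85.5% → Team Beta
P1: Team Beta 550/645 = 85.3%, the Platform team 496/644 = 77.0% → Team Beta
Overall: Team Beta 1208/3157 = 38.3%, the Platform team 900/2935 = 30.7% → Team Beta
Team Beta wins overall and in every ticket group — no reversal.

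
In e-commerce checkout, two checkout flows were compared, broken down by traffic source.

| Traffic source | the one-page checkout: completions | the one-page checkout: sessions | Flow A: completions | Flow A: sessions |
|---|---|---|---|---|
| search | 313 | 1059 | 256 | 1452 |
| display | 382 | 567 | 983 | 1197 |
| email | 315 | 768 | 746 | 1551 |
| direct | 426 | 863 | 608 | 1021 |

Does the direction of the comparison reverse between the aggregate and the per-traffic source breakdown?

Search: the one-page checkout 313/1059 = 29.6%, Flow A 256/1452 = 17.6% → the one-page checkout
Display: the one-page checkout 382/567 = 67.4%, Flow A 983/1197 = 82.1% → Flow A
Email: the one-page checkout 315/768 = 41.0%, Flow A 746/1551 = 48.1% → Flow A
Direct: the one-page checkout 426/863 = 49.4%, Flow A 608/1021 = 59.5% → Flow A
Overall: the one-page checkout 1436/3257 = 44.1%, Flow A 2593/5221 = 49.7% → Flow A
Neither sweeps: the one-page checkout wins 1 of 4 groups, Flow A wins 3. Flow A wins overall but not every group — no Simpson reversal.

No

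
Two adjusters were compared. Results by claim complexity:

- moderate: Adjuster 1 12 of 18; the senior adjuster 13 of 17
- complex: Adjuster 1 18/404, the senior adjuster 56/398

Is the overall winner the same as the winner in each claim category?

Yes

Moderate: Adjuster 1 12/18 = 66.7%, the senior adjuster 13/17 = 76.5% → the senior adjuster
Complex: Adjuster 1 18/404 = 4.5%, the senior adjuster 56/398 = 14.1% → the senior adjuster
Overall: Adjuster 1 30/422 = 7.1%, the senior adjuster 69/415 = 16.6% → the senior adjuster
The senior adjuster wins overall and in every claim group — no reversal.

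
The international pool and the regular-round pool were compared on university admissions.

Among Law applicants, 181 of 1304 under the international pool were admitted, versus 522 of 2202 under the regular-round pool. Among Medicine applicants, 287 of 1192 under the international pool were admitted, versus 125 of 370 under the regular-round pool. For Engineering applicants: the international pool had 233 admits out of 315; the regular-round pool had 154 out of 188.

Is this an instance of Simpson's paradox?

Law: the international pool 181/1304 = 13.9%, the regular-round pool 522/2202 = 23.7% → the regular-round pool
Medicine: the international pool 287/1192 = 24.1%, the regular-round pool 125/370 = 33.8% → the regular-round pool
Engineering: the international pool 233/315 = 74.0%, the regular-round pool 154/188 = 81.9% → the regular-round pool
Overall: the international pool 701/2811 = 24.9%, the regular-round pool 801/2760 = 29.0% → the regular-round pool
The regular-round pool wins overall and in every department group — no reversal.

No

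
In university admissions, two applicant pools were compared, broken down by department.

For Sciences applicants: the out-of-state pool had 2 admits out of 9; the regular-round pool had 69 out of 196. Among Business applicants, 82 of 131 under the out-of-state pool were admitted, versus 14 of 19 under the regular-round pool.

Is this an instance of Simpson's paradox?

Sciences: the out-of-state pool 2/9 = 22.2%, the regular-round pool 69/196 = 35.2% → the regular-round pool
Business: the out-of-state pool 82/131 = 62.6%, the regular-round pool 14/19 = 73.7% → the regular-round pool
Overall: the out-of-state pool 84/140 = 60.0%, the regular-round pool 83/215 = 38.6% → the out-of-state pool
The regular-round pool wins each department group but the out-of-state pool wins overall — the comparison reverses. The regular-round pool's applicants skew toward Sciences, which has a lower base rate.

Yes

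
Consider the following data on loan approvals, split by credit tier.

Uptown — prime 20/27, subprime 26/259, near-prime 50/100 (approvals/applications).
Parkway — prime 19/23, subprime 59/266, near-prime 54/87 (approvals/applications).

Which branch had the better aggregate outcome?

Parkway

Prime: Uptown 20/27 = 74.1%, Parkway 19/23 = 82.6% → Parkway
Subprime: Uptown 26/259 = 10.0%, Parkway 59/266 = 22.2% → Parkway
Near-prime: Uptown 50/100 = 50.0%, Parkway 54/87 = 62.1% → Parkway
Overall: Uptown 96/386 = 24.9%, Parkway 132/376 = 35.1% → Parkway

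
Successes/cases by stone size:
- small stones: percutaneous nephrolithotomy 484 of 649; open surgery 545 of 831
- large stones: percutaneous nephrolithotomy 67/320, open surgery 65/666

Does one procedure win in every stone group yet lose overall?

Small stones: percutaneous nephrolithotomy 484/649 = 74.6%, open surgery 545/831 = 65.6% → percutaneous nephrolithotomy
Large stones: percutaneous nephrolithotomy 67/320 = 20.9%, open surgery 65/666 = 9.8% → percutaneous nephrolithotomy
Overall: percutaneous nephrolithotomy 551/969 = 56.9%, open surgery 610/1497 = 40.7% → percutaneous nephrolithotomy
Percutaneous nephrolithotomy wins overall and in every stone group — no reversal.

No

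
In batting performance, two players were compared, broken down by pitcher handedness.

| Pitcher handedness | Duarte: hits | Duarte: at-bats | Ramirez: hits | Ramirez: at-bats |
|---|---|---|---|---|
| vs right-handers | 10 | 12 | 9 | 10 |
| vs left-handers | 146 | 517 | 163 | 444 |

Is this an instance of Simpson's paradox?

No

Vs right-handers: Duarte 10/12 = 83.3%, Ramirez 9/10 = 90.0% → Ramirez
Vs left-handers: Duarte 146/517 = 28.2%, Ramirez 163/444 = 36.7% → Ramirez
Overall: Duarte 156/529 = 29.5%, Ramirez 172/454 = 37.9% → Ramirez
Ramirez wins overall and in every pitcher group — no reversal.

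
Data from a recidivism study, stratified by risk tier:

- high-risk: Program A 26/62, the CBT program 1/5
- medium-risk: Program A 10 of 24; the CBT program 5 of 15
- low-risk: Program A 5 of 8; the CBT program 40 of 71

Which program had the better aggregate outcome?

the CBT program

High-risk: Program A 26/62 = 41.9%, the CBT program 1/5 = 20.0% → Program A
Medium-risk: Program A 10/24 = 41.7%, the CBT program 5/15 = 33.3% → Program A
Low-risk: Program A 5/8 = 62.5%, the CBT program 40/71 = 56.3% → Program A
Overall: Program A 41/94 = 43.6%, the CBT program 46/91 = 50.5% → the CBT program
(Program A wins every risk group but the CBT program wins overall — Program A's participants skew toward the low-rate high-risk group.)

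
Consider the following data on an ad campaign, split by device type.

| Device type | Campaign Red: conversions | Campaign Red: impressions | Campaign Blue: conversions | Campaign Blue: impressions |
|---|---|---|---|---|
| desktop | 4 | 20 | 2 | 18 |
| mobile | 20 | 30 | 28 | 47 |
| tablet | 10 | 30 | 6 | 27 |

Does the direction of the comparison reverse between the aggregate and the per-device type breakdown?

Desktop: Campaign Red 4/20 = 20.0%, Campaign Blue 2/18 = 11.1% → Campaign Red
Mobile: Campaign Red 20/30 = 66.7%, Campaign Blue 28/47 = 59.6% → Campaign Red
Tablet: Campaign Red 10/30 = 33.3%, Campaign Blue 6/27 = 22.2% → Campaign Red
Overall: Campaign Red 34/80 = 42.5%, Campaign Blue 36/92 = 39.1% → Campaign Red
Campaign Red wins overall and in every device group — no reversal.

No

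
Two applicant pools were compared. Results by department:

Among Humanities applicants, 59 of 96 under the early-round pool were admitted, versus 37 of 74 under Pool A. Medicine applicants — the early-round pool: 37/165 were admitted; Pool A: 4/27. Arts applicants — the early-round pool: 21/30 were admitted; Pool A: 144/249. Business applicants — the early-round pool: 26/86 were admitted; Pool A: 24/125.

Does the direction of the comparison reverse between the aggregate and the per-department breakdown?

Yes

Humanities: the early-round pool 59/96 = 61.5%, Pool A 37/74 = 50.0% → the early-round pool
Medicine: the early-round pool 37/165 = 22.4%, Pool A 4/27 = 14.8% → the early-round pool
Arts: the early-round pool 21/30 = 70.0%, Pool A 144/249 = 57.8% → the early-round pool
Business: the early-round pool 26/86 = 30.2%, Pool A 24/125 = 19.2% → the early-round pool
Overall: the early-round pool 143/377 = 37.9%, Pool A 209/475 = 44.0% → Pool A
The early-round pool wins each department group but Pool A wins overall — the comparison reverses. The early-round pool's applicants skew toward Medicine, which has a lower base rate.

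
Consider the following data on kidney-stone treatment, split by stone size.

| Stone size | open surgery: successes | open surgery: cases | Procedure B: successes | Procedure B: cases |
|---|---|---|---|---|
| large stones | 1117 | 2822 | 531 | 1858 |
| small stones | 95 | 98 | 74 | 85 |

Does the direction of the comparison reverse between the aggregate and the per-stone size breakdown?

Large stones: open surgery 1117/2822 = 39.6%, Procedure B 531/1858 = 28.6% → open surgery
Small stones: open surgery 95/98 = 96.9%, Procedure B 74/85 = 87.1% → open surgery
Overall: open surgery 1212/2920 = 41.5%, Procedure B 605/1943 = 31.1% → open surgery
Open surgery wins overall and in every stone group — no reversal.

No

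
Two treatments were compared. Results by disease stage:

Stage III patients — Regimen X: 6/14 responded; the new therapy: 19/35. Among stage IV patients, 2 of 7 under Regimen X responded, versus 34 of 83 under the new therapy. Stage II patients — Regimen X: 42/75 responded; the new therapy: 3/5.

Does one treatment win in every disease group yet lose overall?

Yes

Stage III: Regimen X 6/14 = 42.9%, the new therapy 19/35 = 54.3% → the new therapy
Stage IV: Regimen X 2/7 = 28.6%, the new therapy 34/83 = 41.0% → the new therapy
Stage II: Regimen X 42/75 = 56.0%, the new therapy 3/5 = 60.0% → the new therapy
Overall: Regimen X 50/96 = 52.1%, the new therapy 56/123 = 45.5% → Regimen X
The new therapy wins each disease group but Regimen X wins overall — the comparison reverses. The new therapy's patients skew toward stage IV, which has a lower base rate.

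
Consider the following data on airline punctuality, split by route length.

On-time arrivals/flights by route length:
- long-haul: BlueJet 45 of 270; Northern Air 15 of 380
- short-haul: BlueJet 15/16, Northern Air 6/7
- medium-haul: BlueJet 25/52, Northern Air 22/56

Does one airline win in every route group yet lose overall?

Long-haul: BlueJet 45/270 = 16.7%, Northern Air 15/380 = 3.9% → BlueJet
Short-haul: BlueJet 15/16 = 93.8%, Northern Air 6/7 = 85.7% → BlueJet
Medium-haul: BlueJet 25/52 = 48.1%, Northern Air 22/56 = 39.3% → BlueJet
Overall: BlueJet 85/338 = 25.1%, Northern Air 43/443 = 9.7% → BlueJet
BlueJet wins overall and in every route group — no reversal.

No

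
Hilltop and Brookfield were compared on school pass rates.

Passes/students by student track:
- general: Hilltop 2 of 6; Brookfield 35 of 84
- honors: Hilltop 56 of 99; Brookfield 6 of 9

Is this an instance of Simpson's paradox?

Yes

General: Hilltop 2/6 = 33.3%, Brookfield 35/84 = 41.7% → Brookfield
Honors: Hilltop 56/99 = 56.6%, Brookfield 6/9 = 66.7% → Brookfield
Overall: Hilltop 58/105 = 55.2%, Brookfield 41/93 = 44.1% → Hilltop
Brookfield wins each student group but Hilltop wins overall — the comparison reverses. Brookfield's students skew toward general, which has a lower base rate.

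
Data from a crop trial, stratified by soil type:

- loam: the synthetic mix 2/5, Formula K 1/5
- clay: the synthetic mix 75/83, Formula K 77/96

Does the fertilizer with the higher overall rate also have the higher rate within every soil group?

Loam: the synthetic mix 2/5 = 40.0%, Formula K 1/5 = 20.0% → the synthetic mix
Clay: the synthetic mix 75/83 = 90.4%, Formula K 77/96 = 80.2% → the synthetic mix
Overall: the synthetic mix 77/88 = 87.5%, Formula K 78/101 = 77.2% → the synthetic mix
The synthetic mix wins overall and in every soil group — no reversal.

Yes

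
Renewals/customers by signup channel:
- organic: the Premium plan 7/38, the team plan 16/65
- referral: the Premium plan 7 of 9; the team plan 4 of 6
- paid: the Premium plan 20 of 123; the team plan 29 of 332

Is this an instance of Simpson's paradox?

Organic: the Premium plan 7/38 = 18.4%, the team plan 16/65 = 24.6% → the team plan
Referral: the Premium plan 7/9 = 77.8%, the team plan 4/6 = 66.7% → the Premium plan
Paid: the Premium plan 20/123 = 16.3%, the team plan 29/332 = 8.7% → the Premium plan
Overall: the Premium plan 34/170 = 20.0%, the team plan 49/403 = 12.2% → the Premium plan
Neither sweeps: the Premium plan wins 2 of 3 groups, the team plan wins 1. The Premium plan wins overall but not every group — no Simpson reversal.

No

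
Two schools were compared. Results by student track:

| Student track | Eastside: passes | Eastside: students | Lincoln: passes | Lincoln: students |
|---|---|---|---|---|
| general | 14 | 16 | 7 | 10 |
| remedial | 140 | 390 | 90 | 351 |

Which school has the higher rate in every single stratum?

General: Eastside 14/16 = 87.5%, Lincoln 7/10 = 70.0% → Eastside
Remedial: Eastside 140/390 = 35.9%, Lincoln 90/351 = 25.6% → Eastside
Eastside has the higher rate in both groups.

Eastside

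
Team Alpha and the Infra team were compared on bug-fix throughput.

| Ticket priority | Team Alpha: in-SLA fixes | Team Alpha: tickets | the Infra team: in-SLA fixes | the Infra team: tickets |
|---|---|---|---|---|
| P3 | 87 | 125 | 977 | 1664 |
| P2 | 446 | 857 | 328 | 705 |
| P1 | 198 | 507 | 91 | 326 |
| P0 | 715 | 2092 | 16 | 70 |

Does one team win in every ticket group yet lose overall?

Yes

P3: Team Alpha 87/125 = 69.6%, the Infra team 977/1664 = 58.7% → Team Alpha
P2: Team Alpha 446/857 = 52.0%, the Infra team 328/705 = 46.5% → Team Alpha
P1: Team Alpha 198/507 = 39.1%, the Infra team 91/326 = 27.9% → Team Alpha
P0: Team Alpha 715/2092 = 34.2%, the Infra team 16/70 = 22.9% → Team Alpha
Overall: Team Alpha 1446/3581 = 40.4%, the Infra team 1412/2765 = 51.1% → the Infra team
Team Alpha wins each ticket group but the Infra team wins overall — the comparison reverses. Team Alpha's tickets skew toward P0, which has a lower base rate.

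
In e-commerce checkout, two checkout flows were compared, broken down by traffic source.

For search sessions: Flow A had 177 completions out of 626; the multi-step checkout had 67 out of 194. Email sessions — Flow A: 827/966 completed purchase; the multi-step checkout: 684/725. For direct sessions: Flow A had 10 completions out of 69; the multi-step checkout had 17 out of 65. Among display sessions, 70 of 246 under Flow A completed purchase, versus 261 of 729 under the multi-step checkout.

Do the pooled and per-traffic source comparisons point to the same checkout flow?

Search: Flow A 177/626 = 28.3%, the multi-step checkout 67/194 = 34.5% → the multi-step checkout
Email: Flow A 827/966 = 85.6%, the multi-step checkout 684/725 = 94.3% → the multi-step checkout
Direct: Flow A 10/69 = 14.5%, the multi-step checkout 17/65 = 26.2% → the multi-step checkout
Display: Flow A 70/246 = 28.5%, the multi-step checkout 261/729 = 35.8% → the multi-step checkout
Overall: Flow A 1084/1907 = 56.8%, the multi-step checkout 1029/1713 = 60.1% → the multi-step checkout
The multi-step checkout wins overall and in every traffic group — no reversal.

Yes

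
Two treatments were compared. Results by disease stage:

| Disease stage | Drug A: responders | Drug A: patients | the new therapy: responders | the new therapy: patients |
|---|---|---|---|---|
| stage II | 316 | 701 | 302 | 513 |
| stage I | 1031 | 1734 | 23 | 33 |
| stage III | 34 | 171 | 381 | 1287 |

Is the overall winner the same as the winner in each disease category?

No

Stage II: Drug A 316/701 = 45.1%, the new therapy 302/513 = 58.9% → the new therapy
Stage I: Drug A 1031/1734 = 59.5%, the new therapy 23/33 = 69.7% → the new therapy
Stage III: Drug A 34/171 = 19.9%, the new therapy 381/1287 = 29.6% → the new therapy
Overall: Drug A 1381/2606 = 53.0%, the new therapy 706/1833 = 38.5% → Drug A
The new therapy wins each disease group but Drug A wins overall — the comparison reverses. The new therapy's patients skew toward stage III, which has a lower base rate.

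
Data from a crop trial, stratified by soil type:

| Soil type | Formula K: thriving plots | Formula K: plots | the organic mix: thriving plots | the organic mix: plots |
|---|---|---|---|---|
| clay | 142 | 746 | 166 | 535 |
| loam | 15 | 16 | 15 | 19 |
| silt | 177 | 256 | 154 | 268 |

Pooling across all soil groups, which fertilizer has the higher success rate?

Clay: Formula K 142/746 = 19.0%, the organic mix 166/535 = 31.0% → the organic mix
Loam: Formula K 15/16 = 93.8%, the organic mix 15/19 = 78.9% → Formula K
Silt: Formula K 177/256 = 69.1%, the organic mix 154/268 = 57.5% → Formula K
Overall: Formula K 334/1018 = 32.8%, the organic mix 335/822 = 40.8% → the organic mix
(Neither sweeps every soil group, but the organic mix has the higher pooled rate.)

the organic mix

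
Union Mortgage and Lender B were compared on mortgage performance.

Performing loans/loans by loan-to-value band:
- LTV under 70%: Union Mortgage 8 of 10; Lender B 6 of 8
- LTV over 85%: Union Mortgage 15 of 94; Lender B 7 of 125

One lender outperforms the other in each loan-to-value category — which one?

LTV under 70%: Union Mortgage 8/10 = 80.0%, Lender B 6/8 = 75.0% → Union Mortgage
LTV over 85%: Union Mortgage 15/94 = 16.0%, Lender B 7/125 = 5.6% → Union Mortgage
Union Mortgage has the higher rate in both groups.

Union Mortgage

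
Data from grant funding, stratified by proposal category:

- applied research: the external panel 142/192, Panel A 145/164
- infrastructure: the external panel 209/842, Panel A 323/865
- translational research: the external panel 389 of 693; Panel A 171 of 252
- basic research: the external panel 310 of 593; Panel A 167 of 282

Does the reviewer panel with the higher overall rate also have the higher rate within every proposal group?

Applied research: the external panel 142/192 = 74.0%, Panel A 145/164 = 88.4% → Panel A
Infrastructure: the external panel 209/842 = 24.8%, Panel A 323/865 = 37.3% → Panel A
Translational research: the external panel 389/693 = 56.1%, Panel A 171/252 = 67.9% → Panel A
Basic research: the external panel 310/593 = 52.3%, Panel A 167/282 = 59.2% → Panel A
Overall: the external panel 1050/2320 = 45.3%, Panel A 806/1563 = 51.6% → Panel A
Panel A wins overall and in every proposal group — no reversal.

Yes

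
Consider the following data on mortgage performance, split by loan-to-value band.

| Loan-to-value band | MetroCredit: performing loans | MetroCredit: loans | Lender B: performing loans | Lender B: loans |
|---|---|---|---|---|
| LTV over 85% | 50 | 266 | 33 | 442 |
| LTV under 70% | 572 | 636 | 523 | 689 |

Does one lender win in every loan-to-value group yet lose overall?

LTV over 85%: MetroCredit 50/266 = 18.8%, Lender B 33/442 = 7.5% → MetroCredit
LTV under 70%: MetroCredit 572/636 = 89.9%, Lender B 523/689 = 75.9% → MetroCredit
Overall: MetroCredit 622/902 = 69.0%, Lender B 556/1131 = 49.2% → MetroCredit
MetroCredit wins overall and in every loan-to-value group — no reversal.

No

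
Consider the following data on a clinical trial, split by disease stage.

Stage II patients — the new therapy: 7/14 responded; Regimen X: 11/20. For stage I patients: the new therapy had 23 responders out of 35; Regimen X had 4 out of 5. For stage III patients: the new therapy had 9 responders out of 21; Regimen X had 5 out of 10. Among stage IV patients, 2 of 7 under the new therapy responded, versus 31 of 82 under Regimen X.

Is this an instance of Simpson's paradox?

Stage II: the new therapy 7/14 = 50.0%, Regimen X 11/20 = 55.0% → Regimen X
Stage I: the new therapy 23/35 = 65.7%, Regimen X 4/5 = 80.0% → Regimen X
Stage III: the new therapy 9/21 = 42.9%, Regimen X 5/10 = 50.0% → Regimen X
Stage IV: the new therapy 2/7 = 28.6%, Regimen X 31/82 = 37.8% → Regimen X
Overall: the new therapy 41/77 = 53.2%, Regimen X 51/117 = 43.6% → the new therapy
Regimen X wins each disease group but the new therapy wins overall — the comparison reverses. Regimen X's patients skew toward stage IV, which has a lower base rate.

Yes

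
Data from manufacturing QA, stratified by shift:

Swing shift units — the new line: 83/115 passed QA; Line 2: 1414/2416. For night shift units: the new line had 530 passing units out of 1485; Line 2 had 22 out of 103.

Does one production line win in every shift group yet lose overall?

Swing shift: the new line 83/115 = 72.2%, Line 2 1414/2416 = 58.5% → the new line
Night shift: the new line 530/1485 = 35.7%, Line 2 22/103 = 21.4% → the new line
Overall: the new line 613/1600 = 38.3%, Line 2 1436/2519 = 57.0% → Line 2
The new line wins each shift group but Line 2 wins overall — the comparison reverses. The new line's units skew toward night shift, which has a lower base rate.

Yes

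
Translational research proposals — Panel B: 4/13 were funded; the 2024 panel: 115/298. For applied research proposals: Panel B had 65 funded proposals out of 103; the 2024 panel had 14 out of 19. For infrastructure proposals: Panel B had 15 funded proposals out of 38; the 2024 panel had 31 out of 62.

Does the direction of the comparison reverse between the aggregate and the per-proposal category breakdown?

Yes

Translational research: Panel B 4/13 = 30.8%, the 2024 panel 115/298 = 38.6% → the 2024 panel
Applied research: Panel B 65/103 = 63.1%, the 2024 panel 14/19 = 73.7% → the 2024 panel
Infrastructure: Panel B 15/38 = 39.5%, the 2024 panel 31/62 = 50.0% → the 2024 panel
Overall: Panel B 84/154 = 54.5%, the 2024 panel 160/379 = 42.2% → Panel B
The 2024 panel wins each proposal group but Panel B wins overall — the comparison reverses. The 2024 panel's proposals skew toward translational research, which has a lower base rate.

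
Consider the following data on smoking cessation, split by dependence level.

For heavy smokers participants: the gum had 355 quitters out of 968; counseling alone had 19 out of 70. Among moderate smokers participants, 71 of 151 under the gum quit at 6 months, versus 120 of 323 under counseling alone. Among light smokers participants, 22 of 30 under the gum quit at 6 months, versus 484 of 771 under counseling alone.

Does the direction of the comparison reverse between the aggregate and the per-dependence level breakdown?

Heavy smokers: the gum 355/968 = 36.7%, counseling alone 19/70 = 27.1% → the gum
Moderate smokers: the gum 71/151 = 47.0%, counseling alone 120/323 = 37.2% → the gum
Light smokers: the gum 22/30 = 73.3%, counseling alone 484/771 = 62.8% → the gum
Overall: the gum 448/1149 = 39.0%, counseling alone 623/1164 = 53.5% → counseling alone
The gum wins each dependence group but counseling alone wins overall — the comparison reverses. The gum's participants skew toward heavy smokers, which has a lower base rate.

Yes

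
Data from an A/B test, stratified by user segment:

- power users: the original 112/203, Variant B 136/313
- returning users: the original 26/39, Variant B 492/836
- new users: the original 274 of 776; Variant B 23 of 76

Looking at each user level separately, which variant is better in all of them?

Power users: the original 112/203 = 55.2%, Variant B 136/313 = 43.5% → the original
Returning users: the original 26/39 = 66.7%, Variant B 492/836 = 58.9% → the original
New users: the original 274/776 = 35.3%, Variant B 23/76 = 30.3% → the original
The original has the higher rate in all 3 groups.

the original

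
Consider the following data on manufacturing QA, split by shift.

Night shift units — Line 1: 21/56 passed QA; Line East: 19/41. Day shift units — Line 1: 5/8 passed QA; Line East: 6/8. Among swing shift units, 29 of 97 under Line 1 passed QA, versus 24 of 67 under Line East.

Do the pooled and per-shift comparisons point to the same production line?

Night shift: Line 1 21/56 = 37.5%, Line East 19/41 = 46.3% → Line East
Day shift: Line 1 5/8 = 62.5%, Line East 6/8 = 75.0% → Line East
Swing shift: Line 1 29/97 = 29.9%, Line East 24/67 = 35.8% → Line East
Overall: Line 1 55/161 = 34.2%, Line East 49/116 = 42.2% → Line East
Line East wins overall and in every shift group — no reversal.

Yes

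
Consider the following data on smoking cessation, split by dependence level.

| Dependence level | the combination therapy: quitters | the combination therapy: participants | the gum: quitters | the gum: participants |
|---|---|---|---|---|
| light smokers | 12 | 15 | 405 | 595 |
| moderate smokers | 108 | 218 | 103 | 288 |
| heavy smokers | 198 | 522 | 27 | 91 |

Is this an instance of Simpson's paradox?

Light smokers: the combination therapy 12/15 = 80.0%, the gum 405/595 = 68.1% → the combination therapy
Moderate smokers: the combination therapy 108/218 = 49.5%, the gum 103/288 = 35.8% → the combination therapy
Heavy smokers: the combination therapy 198/522 = 37.9%, the gum 27/91 = 29.7% → the combination therapy
Overall: the combination therapy 318/755 = 42.1%, the gum 535/974 = 54.9% → the gum
The combination therapy wins each dependence group but the gum wins overall — the comparison reverses. The combination therapy's participants skew toward heavy smokers, which has a lower base rate.

Yes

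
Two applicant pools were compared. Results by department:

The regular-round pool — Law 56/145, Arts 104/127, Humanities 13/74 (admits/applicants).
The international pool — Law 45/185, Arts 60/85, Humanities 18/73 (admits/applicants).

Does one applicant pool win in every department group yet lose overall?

No

Law: the regular-round pool 56/145 = 38.6%, the international pool 45/185 = 24.3% → the regular-round pool
Arts: the regular-round pool 104/127 = 81.9%, the international pool 60/85 = 70.6% → the regular-round pool
Humanities: the regular-round pool 13/74 = 17.6%, the international pool 18/73 = 24.7% → the international pool
Overall: the regular-round pool 173/346 = 50.0%, the international pool 123/343 = 35.9% → the regular-round pool
Neither sweeps: the regular-round pool wins 2 of 3 groups, the international pool wins 1. The regular-round pool wins overall but not every group — no Simpson reversal.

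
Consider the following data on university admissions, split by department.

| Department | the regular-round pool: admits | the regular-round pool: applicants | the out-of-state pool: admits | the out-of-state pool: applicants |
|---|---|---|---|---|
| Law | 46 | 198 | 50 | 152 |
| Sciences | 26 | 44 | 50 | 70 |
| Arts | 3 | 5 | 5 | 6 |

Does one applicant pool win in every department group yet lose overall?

No

Law: the regular-round pool 46/198 = 23.2%, the out-of-state pool 50/152 = 32.9% → the out-of-state pool
Sciences: the regular-round pool 26/44 = 59.1%, the out-of-state pool 50/70 = 71.4% → the out-of-state pool
Arts: the regular-round pool 3/5 = 60.0%, the out-of-state pool 5/6 = 83.3% → the out-of-state pool
Overall: the regular-round pool 75/247 = 30.4%, the out-of-state pool 105/228 = 46.1% → the out-of-state pool
The out-of-state pool wins overall and in every department group — no reversal.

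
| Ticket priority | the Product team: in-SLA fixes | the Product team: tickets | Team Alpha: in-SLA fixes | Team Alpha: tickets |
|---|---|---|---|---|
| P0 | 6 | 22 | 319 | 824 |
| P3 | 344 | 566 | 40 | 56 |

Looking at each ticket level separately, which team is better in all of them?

Team Alpha

P0: the Product team 6/22 = 27.3%, Team Alpha 319/824 = 38.7% → Team Alpha
P3: the Product team 344/566 = 60.8%, Team Alpha 40/56 = 71.4% → Team Alpha
Team Alpha has the higher rate in both groups.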